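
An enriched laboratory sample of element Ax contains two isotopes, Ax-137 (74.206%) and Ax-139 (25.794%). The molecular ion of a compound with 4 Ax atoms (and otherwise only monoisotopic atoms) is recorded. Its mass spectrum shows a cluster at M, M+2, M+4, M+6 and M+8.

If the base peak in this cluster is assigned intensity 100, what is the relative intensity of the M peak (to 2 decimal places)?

Term probabilities: M 0.3032, M+2 0.4216, M+4 0.2198, M+6 0.0509, M+8 0.0044. Base peak = M+2.
P(M+2) = C(4,1) × 0.74206^3 × 0.25794^1 = 4 × 0.4086176 × 0.25794 = 0.421595 (base)
P(M) = C(4,0) × 0.74206^4 × 0.25794^0 = 1 × 0.30321877 × 1.0000 = 0.303219
Relative intensity = 0.303219 / 0.421595 × 100 = 71.92

71.92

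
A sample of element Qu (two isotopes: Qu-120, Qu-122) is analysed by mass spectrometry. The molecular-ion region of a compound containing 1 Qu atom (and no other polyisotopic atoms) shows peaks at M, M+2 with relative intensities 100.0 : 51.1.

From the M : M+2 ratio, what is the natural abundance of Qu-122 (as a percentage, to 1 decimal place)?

Write p for the Qu-120 fraction. I(M+2)/I(M) = [C(1,1)·p^0·(1−p)] / p^1 = 1·(1−p)/p = 51.1/100.0 = 0.5110
(1−p)/p = 0.5110/1 = 0.5110  ⇒  p = 1/(1 + 0.5110) = 0.6618
Qu-120: 66.2%, Qu-122: 33.8%.

33.8%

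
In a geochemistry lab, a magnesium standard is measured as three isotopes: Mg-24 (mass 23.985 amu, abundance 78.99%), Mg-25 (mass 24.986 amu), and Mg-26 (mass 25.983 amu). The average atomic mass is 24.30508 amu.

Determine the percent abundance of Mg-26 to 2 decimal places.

The remaining 21.01% is split between Mg-25 (fraction x) and Mg-26 (fraction 0.2101 − x).
Substituting: 24.986x + 25.983(0.2101 − x) = 5.3593285
(24.986 − 25.983)x = -0.0996998  ⇒  x = 0.10000, y = 0.11010
Mg-25: 10.00%, Mg-26: 11.01%.

11.01%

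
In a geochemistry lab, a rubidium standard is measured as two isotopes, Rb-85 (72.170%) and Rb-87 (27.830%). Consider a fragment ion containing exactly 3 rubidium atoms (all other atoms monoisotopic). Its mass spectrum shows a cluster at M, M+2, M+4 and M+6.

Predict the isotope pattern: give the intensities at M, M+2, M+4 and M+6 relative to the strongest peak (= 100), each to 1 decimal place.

86.4 : 100.0 : 38.6 : 5.0

Each Rb atom is independently Rb-85 (p = 0.72170) or Rb-87 (q = 0.27830); the cluster is the binomial expansion (p + q)^3.
P(M) = 0.72170^3 = 0.375898
P(M+2) = 3 × 0.72170^2 × 0.27830^1 = 0.434858
P(M+4) = 3 × 0.72170^1 × 0.27830^2 = 0.167689
P(M+6) = 0.27830^3 = 0.021555
The M+2 peak is largest (0.434858); scaling to 100 gives 86.4 : 100.0 : 38.6 : 5.0.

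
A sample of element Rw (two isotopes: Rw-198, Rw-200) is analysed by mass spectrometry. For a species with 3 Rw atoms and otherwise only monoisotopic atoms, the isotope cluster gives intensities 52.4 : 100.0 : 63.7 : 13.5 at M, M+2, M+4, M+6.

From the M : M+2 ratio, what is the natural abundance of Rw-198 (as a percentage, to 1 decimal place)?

61.1%

Let p = fractional abundance of Rw-198. I(M+2)/I(M) = [C(3,1)·p^2·(1−p)] / p^3 = 3·(1−p)/p = 100.0/52.4 = 1.9084
(1−p)/p = 1.9084/3 = 0.6361  ⇒  p = 1/(1 + 0.6361) = 0.6112
Rw-198: 61.1%, Rw-200: 38.9%.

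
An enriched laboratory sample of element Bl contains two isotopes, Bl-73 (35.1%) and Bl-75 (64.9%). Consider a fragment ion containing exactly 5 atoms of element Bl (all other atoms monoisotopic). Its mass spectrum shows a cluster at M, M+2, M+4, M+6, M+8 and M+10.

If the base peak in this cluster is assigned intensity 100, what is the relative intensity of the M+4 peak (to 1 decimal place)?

Term probabilities: M 0.0053, M+2 0.0493, M+4 0.1821, M+6 0.3368, M+8 0.3114, M+10 0.1151. Base peak = M+6.
P(M+6) = C(5,3) × 0.351^2 × 0.649^3 = 10 × 0.123201 × 0.27335945 = 0.336782 (base)
P(M+4) = C(5,2) × 0.351^3 × 0.649^2 = 10 × 0.04324355 × 0.421201 = 0.182142
Relative intensity = 0.182142 / 0.336782 × 100 = 54.1

54.1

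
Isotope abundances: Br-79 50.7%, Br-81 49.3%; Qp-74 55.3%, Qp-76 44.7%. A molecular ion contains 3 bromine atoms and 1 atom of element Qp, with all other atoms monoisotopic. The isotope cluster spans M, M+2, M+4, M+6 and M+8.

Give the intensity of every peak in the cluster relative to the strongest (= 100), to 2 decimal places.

Bromine pattern (n=3): 0.13032384 : 0.38017547 : 0.36967753 : 0.11982316
Element Qp pattern (n=1): 0.5530 : 0.4470
Convolve the two distributions (both contribute in 2-u steps):
  M: 0.13032384×0.5530 = 0.072069
  M+2: 0.13032384×0.4470 + 0.38017547×0.5530 = 0.268492
  M+4: 0.38017547×0.4470 + 0.36967753×0.5530 = 0.374370
  M+6: 0.36967753×0.4470 + 0.11982316×0.5530 = 0.231508
  M+8: 0.11982316×0.4470 = 0.053561
Scale to base peak (0.374370) = 100: 19.25 : 71.72 : 100.00 : 61.84 : 14.31

19.25 : 71.72 : 100.00 : 61.84 : 14.31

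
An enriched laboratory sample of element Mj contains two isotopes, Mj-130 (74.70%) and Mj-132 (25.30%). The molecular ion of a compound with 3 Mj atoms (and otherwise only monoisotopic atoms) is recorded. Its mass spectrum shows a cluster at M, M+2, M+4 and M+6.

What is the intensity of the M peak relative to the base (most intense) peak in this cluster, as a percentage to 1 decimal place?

98.4%

(0.7470 + 0.2530)^3 gives M 0.4168, M+2 0.4235, M+4 0.1434, M+6 0.0162; the largest is M+2.
P(M+2) = C(3,1) × 0.7470^2 × 0.2530^1 = 3 × 0.558009 × 0.2530 = 0.423529 (base)
P(M) = C(3,0) × 0.7470^3 × 0.2530^0 = 1 × 0.41683272 × 1.0000 = 0.416833
Relative intensity = 0.416833 / 0.423529 × 100 = 98.4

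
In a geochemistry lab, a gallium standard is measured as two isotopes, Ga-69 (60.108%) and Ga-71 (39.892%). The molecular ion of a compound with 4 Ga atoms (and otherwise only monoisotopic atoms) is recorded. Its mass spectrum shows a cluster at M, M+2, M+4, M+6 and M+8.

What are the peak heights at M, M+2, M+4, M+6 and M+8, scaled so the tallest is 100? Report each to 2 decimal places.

Each Ga atom is independently Ga-69 (p = 0.60108) or Ga-71 (q = 0.39892); the cluster is the binomial expansion (p + q)^4.
P(M) = 0.60108^4 = 0.130536
P(M+2) = 4 × 0.60108^3 × 0.39892^1 = 0.346531
P(M+4) = 6 × 0.60108^2 × 0.39892^2 = 0.344975
P(M+6) = 4 × 0.60108^1 × 0.39892^3 = 0.152633
P(M+8) = 0.39892^4 = 0.025325
The M+2 peak is largest (0.346531); scaling to 100 gives 37.67 : 100.00 : 99.55 : 44.05 : 7.31.

37.67 : 100.00 : 99.55 : 44.05 : 7.31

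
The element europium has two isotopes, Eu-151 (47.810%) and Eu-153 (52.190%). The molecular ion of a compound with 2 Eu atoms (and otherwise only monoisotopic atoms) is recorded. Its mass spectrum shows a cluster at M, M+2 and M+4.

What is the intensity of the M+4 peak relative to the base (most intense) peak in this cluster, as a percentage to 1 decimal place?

(0.47810 + 0.52190)^2 gives M 0.2286, M+2 0.4990, M+4 0.2724; the largest is M+2.
P(M+2) = C(2,1) × 0.47810^1 × 0.52190^1 = 2 × 0.4781 × 0.5219 = 0.499041 (base)
P(M+4) = C(2,2) × 0.47810^0 × 0.52190^2 = 1 × 1.0000 × 0.27237961 = 0.272380
Relative intensity = 0.272380 / 0.499041 × 100 = 54.6

54.6%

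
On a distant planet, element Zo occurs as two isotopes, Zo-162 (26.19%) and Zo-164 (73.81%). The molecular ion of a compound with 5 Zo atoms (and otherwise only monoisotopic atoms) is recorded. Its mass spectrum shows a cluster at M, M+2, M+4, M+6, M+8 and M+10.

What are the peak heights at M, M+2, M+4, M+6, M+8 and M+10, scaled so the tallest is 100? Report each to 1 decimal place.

0.3 : 4.5 : 25.2 : 71.0 : 100.0 : 56.4

Each Zo atom is independently Zo-162 (p = 0.2619) or Zo-164 (q = 0.7381); the cluster is the binomial expansion (p + q)^5.
P(M) = 0.2619^5 = 0.001232
P(M+2) = 5 × 0.2619^4 × 0.7381^1 = 0.017363
P(M+4) = 10 × 0.2619^3 × 0.7381^2 = 0.097867
P(M+6) = 10 × 0.2619^2 × 0.7381^3 = 0.275814
P(M+8) = 5 × 0.2619^1 × 0.7381^4 = 0.388657
P(M+10) = 0.7381^5 = 0.219067
The M+8 peak is largest (0.388657); scaling to 100 gives 0.3 : 4.5 : 25.2 : 71.0 : 100.0 : 56.4.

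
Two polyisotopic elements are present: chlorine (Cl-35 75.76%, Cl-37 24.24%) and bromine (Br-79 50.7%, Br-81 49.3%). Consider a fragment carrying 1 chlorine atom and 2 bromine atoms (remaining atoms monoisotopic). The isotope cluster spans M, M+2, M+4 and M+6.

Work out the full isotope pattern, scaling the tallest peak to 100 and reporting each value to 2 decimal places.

Chlorine pattern (n=1): 0.7576 : 0.2424
Bromine pattern (n=2): 0.257049 : 0.499902 : 0.243049
Convolve the two distributions (both contribute in 2-u steps):
  M: 0.7576×0.257049 = 0.194740
  M+2: 0.7576×0.499902 + 0.2424×0.257049 = 0.441034
  M+4: 0.7576×0.243049 + 0.2424×0.499902 = 0.305310
  M+6: 0.2424×0.243049 = 0.058915
Scale to base peak (0.441034) = 100: 44.16 : 100.00 : 69.23 : 13.36

44.16 : 100.00 : 69.23 : 13.36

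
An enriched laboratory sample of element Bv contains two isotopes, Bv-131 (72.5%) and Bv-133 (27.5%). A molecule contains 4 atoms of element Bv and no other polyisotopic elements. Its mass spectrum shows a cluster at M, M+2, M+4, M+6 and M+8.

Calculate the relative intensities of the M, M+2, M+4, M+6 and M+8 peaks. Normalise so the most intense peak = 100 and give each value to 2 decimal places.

Expanding (0.725 + 0.275)^4:
P(M) = 0.725^4 = 0.276282
P(M+2) = 4 × 0.725^3 × 0.275^1 = 0.419186
P(M+4) = 6 × 0.725^2 × 0.275^2 = 0.238502
P(M+6) = 4 × 0.725^1 × 0.275^3 = 0.060311
P(M+8) = 0.275^4 = 0.005719
The M+2 peak is largest (0.419186); scaling to 100 gives 65.91 : 100.00 : 56.90 : 14.39 : 1.36.

65.91 : 100.00 : 56.90 : 14.39 : 1.36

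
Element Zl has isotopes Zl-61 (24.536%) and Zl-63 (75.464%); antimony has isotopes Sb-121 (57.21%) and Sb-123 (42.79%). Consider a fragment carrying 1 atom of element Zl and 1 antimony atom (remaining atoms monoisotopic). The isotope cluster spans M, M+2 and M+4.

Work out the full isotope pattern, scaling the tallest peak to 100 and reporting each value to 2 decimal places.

26.15 : 100.00 : 60.16

Element Zl pattern (n=1): 0.24536 : 0.75464
Antimony pattern (n=1): 0.5721 : 0.4279
Convolve the two distributions (both contribute in 2-u steps):
  M: 0.24536×0.5721 = 0.140370
  M+2: 0.24536×0.4279 + 0.75464×0.5721 = 0.536719
  M+4: 0.75464×0.4279 = 0.322910
Scale to base peak (0.536719) = 100: 26.15 : 100.00 : 60.16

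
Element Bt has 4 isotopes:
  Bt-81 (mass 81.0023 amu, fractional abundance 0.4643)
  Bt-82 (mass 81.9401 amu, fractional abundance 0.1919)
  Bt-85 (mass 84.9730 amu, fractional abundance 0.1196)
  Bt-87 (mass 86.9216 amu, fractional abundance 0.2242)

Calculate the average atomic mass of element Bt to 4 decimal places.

Weight each isotope mass by its fractional abundance: 0.4643 × 81.0023 + 0.1919 × 81.9401 + 0.1196 × 84.9730 + 0.2242 × 86.9216
= 37.60937 + 15.72431 + 10.16277 + 19.48782 = 82.98427 amu

82.9843 amu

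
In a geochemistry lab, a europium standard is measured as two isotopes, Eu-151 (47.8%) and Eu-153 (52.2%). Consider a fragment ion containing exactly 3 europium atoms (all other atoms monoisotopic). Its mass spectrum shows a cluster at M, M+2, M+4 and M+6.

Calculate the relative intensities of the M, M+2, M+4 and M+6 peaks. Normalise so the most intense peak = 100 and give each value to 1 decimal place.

Each Eu atom is independently Eu-151 (p = 0.478) or Eu-153 (q = 0.522); the cluster is the binomial expansion (p + q)^3.
P(M) = 0.478^3 = 0.109215
P(M+2) = 3 × 0.478^2 × 0.522^1 = 0.357806
P(M+4) = 3 × 0.478^1 × 0.522^2 = 0.390742
P(M+6) = 0.522^3 = 0.142237
The M+4 peak is largest (0.390742); scaling to 100 gives 28.0 : 91.6 : 100.0 : 36.4.

28.0 : 91.6 : 100.0 : 36.4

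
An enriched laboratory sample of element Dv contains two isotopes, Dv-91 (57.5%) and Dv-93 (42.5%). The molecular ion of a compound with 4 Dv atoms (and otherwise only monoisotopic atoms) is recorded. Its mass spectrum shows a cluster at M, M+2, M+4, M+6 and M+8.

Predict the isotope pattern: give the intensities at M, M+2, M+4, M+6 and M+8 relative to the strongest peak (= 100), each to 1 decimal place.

30.5 : 90.2 : 100.0 : 49.3 : 9.1

Each Dv atom is independently Dv-91 (p = 0.575) or Dv-93 (q = 0.425); the cluster is the binomial expansion (p + q)^4.
P(M) = 0.575^4 = 0.109313
P(M+2) = 4 × 0.575^3 × 0.425^1 = 0.323186
P(M+4) = 6 × 0.575^2 × 0.425^2 = 0.358315
P(M+6) = 4 × 0.575^1 × 0.425^3 = 0.176561
P(M+8) = 0.425^4 = 0.032625
The M+4 peak is largest (0.358315); scaling to 100 gives 30.5 : 90.2 : 100.0 : 49.3 : 9.1.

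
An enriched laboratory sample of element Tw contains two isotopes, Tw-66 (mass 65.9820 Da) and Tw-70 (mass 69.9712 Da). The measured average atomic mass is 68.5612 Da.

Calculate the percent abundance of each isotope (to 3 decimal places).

Let x be the fractional abundance of Tw-66; then Tw-70 has abundance 1 − x.
65.9820·x + 69.9712·(1 − x) = 68.5612
(65.9820 − 69.9712)·x = 68.5612 − 69.9712
x = -1.4100 / -3.9892 = 0.35345 → 35.345% Tw-66, 64.655% Tw-70.

Tw-66: 35.345%, Tw-70: 64.655%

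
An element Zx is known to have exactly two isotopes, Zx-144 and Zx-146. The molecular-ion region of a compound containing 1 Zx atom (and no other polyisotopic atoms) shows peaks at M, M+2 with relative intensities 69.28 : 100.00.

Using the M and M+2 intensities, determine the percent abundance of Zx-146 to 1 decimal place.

Write p for the Zx-144 fraction. I(M+2)/I(M) = [C(1,1)·p^0·(1−p)] / p^1 = 1·(1−p)/p = 100.00/69.28 = 1.4434
(1−p)/p = 1.4434/1 = 1.4434  ⇒  p = 1/(1 + 1.4434) = 0.4093
Zx-144: 40.9%, Zx-146: 59.1%.

59.1%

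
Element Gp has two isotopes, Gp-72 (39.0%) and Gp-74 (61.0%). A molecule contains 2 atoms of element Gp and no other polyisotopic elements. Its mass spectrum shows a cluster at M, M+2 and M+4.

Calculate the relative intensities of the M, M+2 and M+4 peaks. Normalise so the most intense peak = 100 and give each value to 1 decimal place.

32.0 : 100.0 : 78.2

The 2 Gp atoms are independent, so intensities follow the terms of (0.390 + 0.610)^2.
P(M) = 0.390^2 = 0.152100
P(M+2) = 2 × 0.390^1 × 0.610^1 = 0.475800
P(M+4) = 0.610^2 = 0.372100
The M+2 peak is largest (0.475800); scaling to 100 gives 32.0 : 100.0 : 78.2.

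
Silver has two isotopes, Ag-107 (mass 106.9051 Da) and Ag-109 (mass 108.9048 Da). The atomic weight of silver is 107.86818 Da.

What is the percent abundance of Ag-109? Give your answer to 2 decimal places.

Writing the weighted mean with unknown fraction x of Ag-107:
106.9051·x + 108.9048·(1 − x) = 107.86818
(106.9051 − 108.9048)·x = 107.86818 − 108.9048
x = -1.03662 / -1.9997 = 0.51839 → 51.84% Ag-107, 48.16% Ag-109.

48.16%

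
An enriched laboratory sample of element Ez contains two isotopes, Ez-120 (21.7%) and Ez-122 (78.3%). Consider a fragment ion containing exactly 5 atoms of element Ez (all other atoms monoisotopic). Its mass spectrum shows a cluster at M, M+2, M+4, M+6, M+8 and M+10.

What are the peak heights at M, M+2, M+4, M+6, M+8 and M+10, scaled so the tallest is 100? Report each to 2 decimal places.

0.12 : 2.13 : 15.36 : 55.43 : 100.00 : 72.17

Expanding (0.217 + 0.783)^5:
P(M) = 0.217^5 = 0.000481
P(M+2) = 5 × 0.217^4 × 0.783^1 = 0.008681
P(M+4) = 10 × 0.217^3 × 0.783^2 = 0.062647
P(M+6) = 10 × 0.217^2 × 0.783^3 = 0.226050
P(M+8) = 5 × 0.217^1 × 0.783^4 = 0.407828
P(M+10) = 0.783^5 = 0.294313
The M+8 peak is largest (0.407828); scaling to 100 gives 0.12 : 2.13 : 15.36 : 55.43 : 100.00 : 72.17.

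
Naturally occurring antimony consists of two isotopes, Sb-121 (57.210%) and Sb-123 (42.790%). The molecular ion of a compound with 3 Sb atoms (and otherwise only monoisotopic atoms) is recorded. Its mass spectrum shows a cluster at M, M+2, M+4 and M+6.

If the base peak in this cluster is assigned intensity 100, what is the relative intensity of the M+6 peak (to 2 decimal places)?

(0.57210 + 0.42790)^3 gives M 0.1872, M+2 0.4202, M+4 0.3143, M+6 0.0783; the largest is M+2.
P(M+2) = C(3,1) × 0.57210^2 × 0.42790^1 = 3 × 0.32729841 × 0.4279 = 0.420153 (base)
P(M+6) = C(3,3) × 0.57210^0 × 0.42790^3 = 1 × 1.0000 × 0.07834781 = 0.078348
Relative intensity = 0.078348 / 0.420153 × 100 = 18.65

18.65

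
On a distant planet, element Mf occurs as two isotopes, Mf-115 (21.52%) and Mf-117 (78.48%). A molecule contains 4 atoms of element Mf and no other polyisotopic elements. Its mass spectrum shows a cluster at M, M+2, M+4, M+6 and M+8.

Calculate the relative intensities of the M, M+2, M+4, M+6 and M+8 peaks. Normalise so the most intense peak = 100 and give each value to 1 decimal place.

Each Mf atom is independently Mf-115 (p = 0.2152) or Mf-117 (q = 0.7848); the cluster is the binomial expansion (p + q)^4.
P(M) = 0.2152^4 = 0.002145
P(M+2) = 4 × 0.2152^3 × 0.7848^1 = 0.031286
P(M+4) = 6 × 0.2152^2 × 0.7848^2 = 0.171141
P(M+6) = 4 × 0.2152^1 × 0.7848^3 = 0.416082
P(M+8) = 0.7848^4 = 0.379346
The M+6 peak is largest (0.416082); scaling to 100 gives 0.5 : 7.5 : 41.1 : 100.0 : 91.2.

0.5 : 7.5 : 41.1 : 100.0 : 91.2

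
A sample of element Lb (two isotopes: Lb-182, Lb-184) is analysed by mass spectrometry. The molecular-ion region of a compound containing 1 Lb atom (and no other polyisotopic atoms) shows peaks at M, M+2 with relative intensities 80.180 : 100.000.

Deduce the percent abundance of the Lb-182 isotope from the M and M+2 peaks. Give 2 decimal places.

44.50%

Write p for the Lb-182 fraction. I(M+2)/I(M) = [C(1,1)·p^0·(1−p)] / p^1 = 1·(1−p)/p = 100.000/80.180 = 1.2472
(1−p)/p = 1.2472/1 = 1.2472  ⇒  p = 1/(1 + 1.2472) = 0.4450
Lb-182: 44.50%, Lb-184: 55.50%.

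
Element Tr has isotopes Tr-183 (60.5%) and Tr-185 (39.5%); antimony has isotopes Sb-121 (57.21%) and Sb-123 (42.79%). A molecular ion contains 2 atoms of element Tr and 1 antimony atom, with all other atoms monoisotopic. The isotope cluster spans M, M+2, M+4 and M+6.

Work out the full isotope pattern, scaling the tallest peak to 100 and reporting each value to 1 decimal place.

48.7 : 100.0 : 68.3 : 15.5

Element Tr pattern (n=2): 0.366025 : 0.47795 : 0.156025
Antimony pattern (n=1): 0.5721 : 0.4279
Convolve the two distributions (both contribute in 2-u steps):
  M: 0.366025×0.5721 = 0.209403
  M+2: 0.366025×0.4279 + 0.47795×0.5721 = 0.430057
  M+4: 0.47795×0.4279 + 0.156025×0.5721 = 0.293777
  M+6: 0.156025×0.4279 = 0.066763
Scale to base peak (0.430057) = 100: 48.7 : 100.0 : 68.3 : 15.5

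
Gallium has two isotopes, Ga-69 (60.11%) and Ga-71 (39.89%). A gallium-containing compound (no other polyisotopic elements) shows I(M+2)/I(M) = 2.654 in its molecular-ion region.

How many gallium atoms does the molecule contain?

4

With n Ga atoms, P(M+2)/P(M) = C(n,1)·p^(n−1)q / p^n = n·q/p = n · 0.3989/0.6011.
n = 2.654 × 0.6011/0.3989 = 4.00 ≈ 4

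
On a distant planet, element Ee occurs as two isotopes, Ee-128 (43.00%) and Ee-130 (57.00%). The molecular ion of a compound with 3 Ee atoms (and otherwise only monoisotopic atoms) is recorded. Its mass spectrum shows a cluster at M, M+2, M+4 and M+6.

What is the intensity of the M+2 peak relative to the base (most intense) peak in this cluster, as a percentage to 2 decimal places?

75.44%

(0.4300 + 0.5700)^3 gives M 0.0795, M+2 0.3162, M+4 0.4191, M+6 0.1852; the largest is M+4.
P(M+4) = C(3,2) × 0.4300^1 × 0.5700^2 = 3 × 0.4300 × 0.3249 = 0.419121 (base)
P(M+2) = C(3,1) × 0.4300^2 × 0.5700^1 = 3 × 0.1849 × 0.5700 = 0.316179
Relative intensity = 0.316179 / 0.419121 × 100 = 75.44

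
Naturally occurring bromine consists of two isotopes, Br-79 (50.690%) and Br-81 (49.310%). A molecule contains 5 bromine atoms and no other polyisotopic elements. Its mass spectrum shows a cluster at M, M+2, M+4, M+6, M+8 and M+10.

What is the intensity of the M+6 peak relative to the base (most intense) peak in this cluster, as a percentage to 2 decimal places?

97.28%

Term probabilities: M 0.0335, M+2 0.1628, M+4 0.3167, M+6 0.3081, M+8 0.1498, M+10 0.0292. Base peak = M+4.
P(M+4) = C(5,2) × 0.50690^3 × 0.49310^2 = 10 × 0.13024674 × 0.24314761 = 0.316692 (base)
P(M+6) = C(5,3) × 0.50690^2 × 0.49310^3 = 10 × 0.25694761 × 0.11989609 = 0.308070
Relative intensity = 0.308070 / 0.316692 × 100 = 97.28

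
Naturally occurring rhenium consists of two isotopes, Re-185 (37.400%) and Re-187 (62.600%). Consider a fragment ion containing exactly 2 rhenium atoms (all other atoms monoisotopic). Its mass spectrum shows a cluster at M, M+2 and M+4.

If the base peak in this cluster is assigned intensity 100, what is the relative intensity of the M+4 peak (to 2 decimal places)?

Binomial terms of (0.37400 + 0.62600)^2: M 0.1399, M+2 0.4682, M+4 0.3919 → M+2 is the base peak.
P(M+2) = C(2,1) × 0.37400^1 × 0.62600^1 = 2 × 0.3740 × 0.6260 = 0.468248 (base)
P(M+4) = C(2,2) × 0.37400^0 × 0.62600^2 = 1 × 1.0000 × 0.391876 = 0.391876
Relative intensity = 0.391876 / 0.468248 × 100 = 83.69

83.69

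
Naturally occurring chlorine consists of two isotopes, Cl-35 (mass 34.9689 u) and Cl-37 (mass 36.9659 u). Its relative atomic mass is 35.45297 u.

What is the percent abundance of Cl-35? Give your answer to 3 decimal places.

Let x be the fractional abundance of Cl-35; then Cl-37 has abundance 1 − x.
34.9689·x + 36.9659·(1 − x) = 35.45297
(34.9689 − 36.9659)·x = 35.45297 − 36.9659
x = -1.51293 / -1.9970 = 0.75760 → 75.760% Cl-35, 24.240% Cl-37.

75.760%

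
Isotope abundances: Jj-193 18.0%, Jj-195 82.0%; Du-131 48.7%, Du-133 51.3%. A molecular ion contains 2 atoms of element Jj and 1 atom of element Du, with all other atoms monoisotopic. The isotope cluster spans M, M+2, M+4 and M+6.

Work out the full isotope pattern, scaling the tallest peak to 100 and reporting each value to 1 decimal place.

3.3 : 33.5 : 100.0 : 72.0

Element Jj pattern (n=2): 0.0324 : 0.2952 : 0.6724
Element Du pattern (n=1): 0.4870 : 0.5130
Convolve the two distributions (both contribute in 2-u steps):
  M: 0.0324×0.4870 = 0.015779
  M+2: 0.0324×0.5130 + 0.2952×0.4870 = 0.160384
  M+4: 0.2952×0.5130 + 0.6724×0.4870 = 0.478896
  M+6: 0.6724×0.5130 = 0.344941
Scale to base peak (0.478896) = 100: 3.3 : 33.5 : 100.0 : 72.0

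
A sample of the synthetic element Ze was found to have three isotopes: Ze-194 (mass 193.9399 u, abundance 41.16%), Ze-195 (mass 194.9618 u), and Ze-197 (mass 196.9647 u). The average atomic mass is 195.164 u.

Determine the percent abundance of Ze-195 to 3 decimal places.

27.744%

The remaining 58.84% is split between Ze-195 (fraction x) and Ze-197 (fraction 0.5884 − x).
Substituting: 194.9618x + 196.9647(0.5884 − x) = 115.33833716
(194.9618 − 196.9647)x = -0.55569232  ⇒  x = 0.27744, y = 0.31096
Ze-195: 27.744%, Ze-197: 31.096%.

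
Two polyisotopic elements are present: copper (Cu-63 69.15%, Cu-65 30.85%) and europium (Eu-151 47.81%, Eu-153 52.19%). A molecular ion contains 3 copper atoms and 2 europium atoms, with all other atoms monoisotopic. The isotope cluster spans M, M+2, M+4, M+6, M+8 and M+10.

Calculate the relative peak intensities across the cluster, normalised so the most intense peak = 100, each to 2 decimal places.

21.23 : 74.76 : 100.00 : 63.41 : 19.22 : 2.25

Copper pattern (n=3): 0.33065611 : 0.44254842 : 0.19743483 : 0.02936064
Europium pattern (n=2): 0.22857961 : 0.49904078 : 0.27237961
Convolve the two distributions (both contribute in 2-u steps):
  M: 0.33065611×0.22857961 = 0.075581
  M+2: 0.33065611×0.49904078 + 0.44254842×0.22857961 = 0.266168
  M+4: 0.33065611×0.27237961 + 0.44254842×0.49904078 + 0.19743483×0.22857961 = 0.356043
  M+6: 0.44254842×0.27237961 + 0.19743483×0.49904078 + 0.02936064×0.22857961 = 0.225780
  M+8: 0.19743483×0.27237961 + 0.02936064×0.49904078 = 0.068429
  M+10: 0.02936064×0.27237961 = 0.007997
Scale to base peak (0.356043) = 100: 21.23 : 74.76 : 100.00 : 63.41 : 19.22 : 2.25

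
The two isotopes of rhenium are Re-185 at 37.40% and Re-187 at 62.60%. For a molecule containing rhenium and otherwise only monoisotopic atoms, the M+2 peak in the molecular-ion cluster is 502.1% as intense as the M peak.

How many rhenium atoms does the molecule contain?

3

With n Re atoms, P(M+2)/P(M) = C(n,1)·p^(n−1)q / p^n = n·q/p = n · 0.6260/0.3740.
n = 5.021 × 0.3740/0.6260 = 3.00 ≈ 3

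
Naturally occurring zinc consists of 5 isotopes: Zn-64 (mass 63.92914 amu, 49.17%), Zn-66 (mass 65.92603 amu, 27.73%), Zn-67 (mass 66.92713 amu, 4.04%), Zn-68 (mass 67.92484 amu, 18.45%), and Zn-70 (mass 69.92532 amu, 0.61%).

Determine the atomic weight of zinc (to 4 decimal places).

Ar = Σ fᵢ·mᵢ = 0.4917 × 63.92914 + 0.2773 × 65.92603 + 0.0404 × 66.92713 + 0.1845 × 67.92484 + 0.0061 × 69.92532
= 31.433958 + 18.281288 + 2.703856 + 12.532133 + 0.426544 = 65.377779 amu

65.3778 amu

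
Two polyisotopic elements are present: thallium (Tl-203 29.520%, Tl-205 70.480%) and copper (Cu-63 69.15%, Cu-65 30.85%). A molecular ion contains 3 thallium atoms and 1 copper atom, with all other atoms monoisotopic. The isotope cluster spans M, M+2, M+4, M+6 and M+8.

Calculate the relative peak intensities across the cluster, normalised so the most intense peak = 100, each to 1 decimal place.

Thallium pattern (n=3): 0.02572463 : 0.18425524 : 0.43991564 : 0.35010449
Copper pattern (n=1): 0.6915 : 0.3085
Convolve the two distributions (both contribute in 2-u steps):
  M: 0.02572463×0.6915 = 0.017789
  M+2: 0.02572463×0.3085 + 0.18425524×0.6915 = 0.135349
  M+4: 0.18425524×0.3085 + 0.43991564×0.6915 = 0.361044
  M+6: 0.43991564×0.3085 + 0.35010449×0.6915 = 0.377811
  M+8: 0.35010449×0.3085 = 0.108007
Scale to base peak (0.377811) = 100: 4.7 : 35.8 : 95.6 : 100.0 : 28.6

4.7 : 35.8 : 95.6 : 100.0 : 28.6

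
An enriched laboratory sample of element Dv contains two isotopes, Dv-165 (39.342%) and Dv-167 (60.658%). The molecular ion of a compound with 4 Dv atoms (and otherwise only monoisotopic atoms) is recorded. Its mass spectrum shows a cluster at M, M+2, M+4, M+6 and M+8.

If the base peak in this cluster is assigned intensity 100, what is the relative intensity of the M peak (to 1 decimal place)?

Term probabilities: M 0.0240, M+2 0.1477, M+4 0.3417, M+6 0.3512, M+8 0.1354. Base peak = M+6.
P(M+6) = C(4,3) × 0.39342^1 × 0.60658^3 = 4 × 0.39342 × 0.22318462 = 0.351221 (base)
P(M) = C(4,0) × 0.39342^4 × 0.60658^0 = 1 × 0.02395663 × 1.0000 = 0.023957
Relative intensity = 0.023957 / 0.351221 × 100 = 6.8

6.8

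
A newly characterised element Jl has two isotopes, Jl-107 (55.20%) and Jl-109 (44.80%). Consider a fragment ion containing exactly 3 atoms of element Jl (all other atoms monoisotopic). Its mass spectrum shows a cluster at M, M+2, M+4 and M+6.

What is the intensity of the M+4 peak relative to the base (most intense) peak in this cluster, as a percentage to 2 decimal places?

(0.5520 + 0.4480)^3 gives M 0.1682, M+2 0.4095, M+4 0.3324, M+6 0.0899; the largest is M+2.
P(M+2) = C(3,1) × 0.5520^2 × 0.4480^1 = 3 × 0.304704 × 0.4480 = 0.409522 (base)
P(M+4) = C(3,2) × 0.5520^1 × 0.4480^2 = 3 × 0.5520 × 0.200704 = 0.332366
Relative intensity = 0.332366 / 0.409522 × 100 = 81.16

81.16%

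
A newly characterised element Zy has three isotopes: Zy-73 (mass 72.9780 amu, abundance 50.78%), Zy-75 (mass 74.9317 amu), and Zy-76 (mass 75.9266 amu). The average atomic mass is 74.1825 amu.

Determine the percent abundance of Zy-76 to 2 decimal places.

The remaining 49.22% is split between Zy-75 (fraction x) and Zy-76 (fraction 0.4922 − x).
Substituting: 74.9317x + 75.9266(0.4922 − x) = 37.1242716
(74.9317 − 75.9266)x = -0.24680092  ⇒  x = 0.24807, y = 0.24413
Zy-75: 24.81%, Zy-76: 24.41%.

24.41%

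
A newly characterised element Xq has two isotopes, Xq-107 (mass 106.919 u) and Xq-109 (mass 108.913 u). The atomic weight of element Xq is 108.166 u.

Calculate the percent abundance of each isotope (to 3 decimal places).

With x = fraction of Xq-107 (so Xq-109 is 1 − x):
106.919·x + 108.913·(1 − x) = 108.166
(106.919 − 108.913)·x = 108.166 − 108.913
x = -0.747 / -1.994 = 0.37462 → 37.462% Xq-107, 62.538% Xq-109.

Xq-107: 37.462%, Xq-109: 62.538%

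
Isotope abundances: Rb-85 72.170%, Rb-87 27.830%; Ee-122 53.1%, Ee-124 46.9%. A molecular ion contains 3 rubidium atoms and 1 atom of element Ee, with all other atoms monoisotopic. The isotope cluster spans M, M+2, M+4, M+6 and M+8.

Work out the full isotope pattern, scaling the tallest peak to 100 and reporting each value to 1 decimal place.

49.0 : 100.0 : 72.0 : 22.1 : 2.5

Rubidium pattern (n=3): 0.37589809 : 0.43485841 : 0.16768892 : 0.02155458
Element Ee pattern (n=1): 0.5310 : 0.4690
Convolve the two distributions (both contribute in 2-u steps):
  M: 0.37589809×0.5310 = 0.199602
  M+2: 0.37589809×0.4690 + 0.43485841×0.5310 = 0.407206
  M+4: 0.43485841×0.4690 + 0.16768892×0.5310 = 0.292991
  M+6: 0.16768892×0.4690 + 0.02155458×0.5310 = 0.090092
  M+8: 0.02155458×0.4690 = 0.010109
Scale to base peak (0.407206) = 100: 49.0 : 100.0 : 72.0 : 22.1 : 2.5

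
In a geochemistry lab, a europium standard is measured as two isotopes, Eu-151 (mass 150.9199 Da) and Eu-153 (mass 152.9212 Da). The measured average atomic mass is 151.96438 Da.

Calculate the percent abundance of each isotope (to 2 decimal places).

With x = fraction of Eu-151 (so Eu-153 is 1 − x):
150.9199·x + 152.9212·(1 − x) = 151.96438
(150.9199 − 152.9212)·x = 151.96438 − 152.9212
x = -0.95682 / -2.0013 = 0.47810 → 47.81% Eu-151, 52.19% Eu-153.

Eu-151: 47.81%, Eu-153: 52.19%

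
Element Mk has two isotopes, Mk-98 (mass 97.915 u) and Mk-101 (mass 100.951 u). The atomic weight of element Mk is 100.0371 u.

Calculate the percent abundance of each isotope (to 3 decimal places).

With x = fraction of Mk-98 (so Mk-101 is 1 − x):
97.915·x + 100.951·(1 − x) = 100.0371
(97.915 − 100.951)·x = 100.0371 − 100.951
x = -0.9139 / -3.036 = 0.30102 → 30.102% Mk-98, 69.898% Mk-101.

Mk-98: 30.102%, Mk-101: 69.898%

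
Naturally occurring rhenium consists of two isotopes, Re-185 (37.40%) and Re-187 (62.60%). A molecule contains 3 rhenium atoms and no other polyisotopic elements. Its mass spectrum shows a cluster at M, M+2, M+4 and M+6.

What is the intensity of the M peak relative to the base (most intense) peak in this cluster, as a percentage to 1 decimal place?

(0.3740 + 0.6260)^3 gives M 0.0523, M+2 0.2627, M+4 0.4397, M+6 0.2453; the largest is M+4.
P(M+4) = C(3,2) × 0.3740^1 × 0.6260^2 = 3 × 0.3740 × 0.391876 = 0.439685 (base)
P(M) = C(3,0) × 0.3740^3 × 0.6260^0 = 1 × 0.05231362 × 1.0000 = 0.052314
Relative intensity = 0.052314 / 0.439685 × 100 = 11.9

11.9%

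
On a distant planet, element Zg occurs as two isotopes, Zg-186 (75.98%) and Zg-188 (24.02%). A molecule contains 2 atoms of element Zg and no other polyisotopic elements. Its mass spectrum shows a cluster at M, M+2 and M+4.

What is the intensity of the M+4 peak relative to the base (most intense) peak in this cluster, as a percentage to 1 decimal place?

Term probabilities: M 0.5773, M+2 0.3650, M+4 0.0577. Base peak = M.
P(M) = C(2,0) × 0.7598^2 × 0.2402^0 = 1 × 0.57729604 × 1.0000 = 0.577296 (base)
P(M+4) = C(2,2) × 0.7598^0 × 0.2402^2 = 1 × 1.0000 × 0.05769604 = 0.057696
Relative intensity = 0.057696 / 0.577296 × 100 = 10.0

10.0%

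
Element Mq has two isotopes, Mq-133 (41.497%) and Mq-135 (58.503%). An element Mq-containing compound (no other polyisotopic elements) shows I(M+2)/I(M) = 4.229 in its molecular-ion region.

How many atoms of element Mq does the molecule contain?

3

With n Mq atoms, P(M+2)/P(M) = C(n,1)·p^(n−1)q / p^n = n·q/p = n · 0.58503/0.41497.
n = 4.229 × 0.41497/0.58503 = 3.00 ≈ 3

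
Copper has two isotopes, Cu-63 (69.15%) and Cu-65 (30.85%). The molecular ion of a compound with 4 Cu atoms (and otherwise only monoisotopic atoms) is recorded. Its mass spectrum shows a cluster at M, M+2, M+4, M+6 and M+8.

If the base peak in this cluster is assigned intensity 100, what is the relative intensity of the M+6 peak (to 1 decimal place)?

19.9

Binomial terms of (0.6915 + 0.3085)^4: M 0.2286, M+2 0.4080, M+4 0.2731, M+6 0.0812, M+8 0.0091 → M+2 is the base peak.
P(M+2) = C(4,1) × 0.6915^3 × 0.3085^1 = 4 × 0.33065611 × 0.3085 = 0.408030 (base)
P(M+6) = C(4,3) × 0.6915^1 × 0.3085^3 = 4 × 0.6915 × 0.02936064 = 0.081212
Relative intensity = 0.081212 / 0.408030 × 100 = 19.9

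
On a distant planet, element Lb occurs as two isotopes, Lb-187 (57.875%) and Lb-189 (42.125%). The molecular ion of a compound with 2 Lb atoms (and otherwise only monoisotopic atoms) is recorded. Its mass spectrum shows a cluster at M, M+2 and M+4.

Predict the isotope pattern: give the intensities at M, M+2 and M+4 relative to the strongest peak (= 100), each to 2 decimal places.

Expanding (0.57875 + 0.42125)^2:
P(M) = 0.57875^2 = 0.334952
P(M+2) = 2 × 0.57875^1 × 0.42125^1 = 0.487597
P(M+4) = 0.42125^2 = 0.177452
The M+2 peak is largest (0.487597); scaling to 100 gives 68.69 : 100.00 : 36.39.

68.69 : 100.00 : 36.39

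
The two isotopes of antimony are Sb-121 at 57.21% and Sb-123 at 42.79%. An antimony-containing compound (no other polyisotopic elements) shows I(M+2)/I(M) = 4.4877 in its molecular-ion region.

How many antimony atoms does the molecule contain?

The M+2/M ratio from n Sb atoms is n · q/p = n · 0.4279/0.5721.
n = 4.4877 × 0.5721/0.4279 = 6.00 ≈ 6

6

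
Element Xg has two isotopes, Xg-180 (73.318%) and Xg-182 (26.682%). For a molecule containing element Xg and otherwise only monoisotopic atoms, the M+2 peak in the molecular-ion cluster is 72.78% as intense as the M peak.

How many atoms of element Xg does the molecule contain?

2

The M+2/M ratio from n Xg atoms is n · q/p = n · 0.26682/0.73318.
n = 0.7278 × 0.73318/0.26682 = 2.00 ≈ 2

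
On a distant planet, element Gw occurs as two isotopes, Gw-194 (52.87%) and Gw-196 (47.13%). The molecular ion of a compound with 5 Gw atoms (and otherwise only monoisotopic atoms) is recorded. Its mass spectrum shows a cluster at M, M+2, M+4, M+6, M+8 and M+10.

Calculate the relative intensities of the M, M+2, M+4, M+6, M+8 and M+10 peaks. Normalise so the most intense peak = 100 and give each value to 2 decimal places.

Expanding (0.5287 + 0.4713)^5:
P(M) = 0.5287^5 = 0.041309
P(M+2) = 5 × 0.5287^4 × 0.4713^1 = 0.184122
P(M+4) = 10 × 0.5287^3 × 0.4713^2 = 0.328264
P(M+6) = 10 × 0.5287^2 × 0.4713^3 = 0.292625
P(M+8) = 5 × 0.5287^1 × 0.4713^4 = 0.130427
P(M+10) = 0.4713^5 = 0.023253
The M+4 peak is largest (0.328264); scaling to 100 gives 12.58 : 56.09 : 100.00 : 89.14 : 39.73 : 7.08.

12.58 : 56.09 : 100.00 : 89.14 : 39.73 : 7.08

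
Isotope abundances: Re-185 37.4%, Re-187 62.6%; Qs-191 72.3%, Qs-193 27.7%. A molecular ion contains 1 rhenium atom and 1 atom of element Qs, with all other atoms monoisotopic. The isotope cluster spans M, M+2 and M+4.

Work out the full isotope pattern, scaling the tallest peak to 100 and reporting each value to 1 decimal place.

48.6 : 100.0 : 31.2

Rhenium pattern (n=1): 0.3740 : 0.6260
Element Qs pattern (n=1): 0.7230 : 0.2770
Convolve the two distributions (both contribute in 2-u steps):
  M: 0.3740×0.7230 = 0.270402
  M+2: 0.3740×0.2770 + 0.6260×0.7230 = 0.556196
  M+4: 0.6260×0.2770 = 0.173402
Scale to base peak (0.556196) = 100: 48.6 : 100.0 : 31.2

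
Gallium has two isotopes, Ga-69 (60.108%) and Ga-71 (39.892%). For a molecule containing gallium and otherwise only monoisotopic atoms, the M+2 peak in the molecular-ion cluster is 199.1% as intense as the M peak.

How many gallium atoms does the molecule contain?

The M+2/M ratio from n Ga atoms is n · q/p = n · 0.39892/0.60108.
n = 1.991 × 0.60108/0.39892 = 3.00 ≈ 3

3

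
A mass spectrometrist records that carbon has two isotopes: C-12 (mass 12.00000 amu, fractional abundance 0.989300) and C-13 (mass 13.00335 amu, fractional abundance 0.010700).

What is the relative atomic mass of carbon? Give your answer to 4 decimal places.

Ar = Σ fᵢ·mᵢ = 0.989300 × 12.00000 + 0.010700 × 13.00335
= 11.871600 + 0.139136 = 12.010736 amu

12.0107 amu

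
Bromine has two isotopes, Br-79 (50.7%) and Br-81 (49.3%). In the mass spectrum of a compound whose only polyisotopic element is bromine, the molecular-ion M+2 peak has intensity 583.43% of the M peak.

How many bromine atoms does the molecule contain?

For n independent Br atoms, I(M+2)/I(M) = n · (abundance Br-81) / (abundance Br-79) = n · 0.493/0.507.
n = 5.8343 × 0.507/0.493 = 6.00 ≈ 6

6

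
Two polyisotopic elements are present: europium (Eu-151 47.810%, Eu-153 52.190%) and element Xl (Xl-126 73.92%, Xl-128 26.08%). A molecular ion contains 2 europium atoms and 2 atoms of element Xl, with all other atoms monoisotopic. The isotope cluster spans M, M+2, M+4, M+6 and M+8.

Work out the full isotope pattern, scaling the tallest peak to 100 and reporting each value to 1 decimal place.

34.6 : 100.0 : 98.9 : 38.5 : 5.1

Europium pattern (n=2): 0.22857961 : 0.49904078 : 0.27237961
Element Xl pattern (n=2): 0.54641664 : 0.38556672 : 0.06801664
Convolve the two distributions (both contribute in 2-u steps):
  M: 0.22857961×0.54641664 = 0.124900
  M+2: 0.22857961×0.38556672 + 0.49904078×0.54641664 = 0.360817
  M+4: 0.22857961×0.06801664 + 0.49904078×0.38556672 + 0.27237961×0.54641664 = 0.356793
  M+6: 0.49904078×0.06801664 + 0.27237961×0.38556672 = 0.138964
  M+8: 0.27237961×0.06801664 = 0.018526
Scale to base peak (0.360817) = 100: 34.6 : 100.0 : 98.9 : 38.5 : 5.1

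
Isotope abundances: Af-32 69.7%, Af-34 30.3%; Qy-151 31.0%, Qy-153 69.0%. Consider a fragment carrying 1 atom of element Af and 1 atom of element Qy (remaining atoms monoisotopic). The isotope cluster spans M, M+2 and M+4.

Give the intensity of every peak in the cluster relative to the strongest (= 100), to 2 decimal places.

Element Af pattern (n=1): 0.6970 : 0.3030
Element Qy pattern (n=1): 0.3100 : 0.6900
Convolve the two distributions (both contribute in 2-u steps):
  M: 0.6970×0.3100 = 0.216070
  M+2: 0.6970×0.6900 + 0.3030×0.3100 = 0.574860
  M+4: 0.3030×0.6900 = 0.209070
Scale to base peak (0.574860) = 100: 37.59 : 100.00 : 36.37

37.59 : 100.00 : 36.37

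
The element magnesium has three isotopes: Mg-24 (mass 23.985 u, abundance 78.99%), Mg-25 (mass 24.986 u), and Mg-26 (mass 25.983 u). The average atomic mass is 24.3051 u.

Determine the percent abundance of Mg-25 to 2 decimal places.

The remaining 21.01% is split between Mg-25 (fraction x) and Mg-26 (fraction 0.2101 − x).
Substituting: 24.986x + 25.983(0.2101 − x) = 5.3593485
(24.986 − 25.983)x = -0.0996798  ⇒  x = 0.09998, y = 0.11012
Mg-25: 10.00%, Mg-26: 11.01%.

10.00%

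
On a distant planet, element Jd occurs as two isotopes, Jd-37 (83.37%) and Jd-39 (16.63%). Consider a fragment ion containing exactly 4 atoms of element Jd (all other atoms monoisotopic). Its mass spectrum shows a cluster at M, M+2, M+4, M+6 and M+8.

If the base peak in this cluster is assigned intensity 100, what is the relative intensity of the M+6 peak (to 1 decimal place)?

3.2

Term probabilities: M 0.4831, M+2 0.3855, M+4 0.1153, M+6 0.0153, M+8 0.0008. Base peak = M.
P(M) = C(4,0) × 0.8337^4 × 0.1663^0 = 1 × 0.48310241 × 1.0000 = 0.483102 (base)
P(M+6) = C(4,3) × 0.8337^1 × 0.1663^3 = 4 × 0.8337 × 0.00459914 = 0.015337
Relative intensity = 0.015337 / 0.483102 × 100 = 3.2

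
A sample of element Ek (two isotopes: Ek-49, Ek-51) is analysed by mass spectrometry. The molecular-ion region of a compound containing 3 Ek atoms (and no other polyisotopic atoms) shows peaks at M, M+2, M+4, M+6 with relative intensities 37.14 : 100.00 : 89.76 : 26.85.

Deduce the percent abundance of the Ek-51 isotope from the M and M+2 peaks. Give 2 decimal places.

Write p for the Ek-49 fraction. I(M+2)/I(M) = [C(3,1)·p^2·(1−p)] / p^3 = 3·(1−p)/p = 100.00/37.14 = 2.6925
(1−p)/p = 2.6925/3 = 0.8975  ⇒  p = 1/(1 + 0.8975) = 0.5270
Ek-49: 52.70%, Ek-51: 47.30%.

47.30%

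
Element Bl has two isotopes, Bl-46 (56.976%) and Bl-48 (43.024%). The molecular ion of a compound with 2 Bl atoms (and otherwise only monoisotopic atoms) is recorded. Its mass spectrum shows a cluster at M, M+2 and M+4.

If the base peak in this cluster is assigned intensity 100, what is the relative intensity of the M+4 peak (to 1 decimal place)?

37.8

Term probabilities: M 0.3246, M+2 0.4903, M+4 0.1851. Base peak = M+2.
P(M+2) = C(2,1) × 0.56976^1 × 0.43024^1 = 2 × 0.56976 × 0.43024 = 0.490267 (base)
P(M+4) = C(2,2) × 0.56976^0 × 0.43024^2 = 1 × 1.0000 × 0.18510646 = 0.185106
Relative intensity = 0.185106 / 0.490267 × 100 = 37.8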